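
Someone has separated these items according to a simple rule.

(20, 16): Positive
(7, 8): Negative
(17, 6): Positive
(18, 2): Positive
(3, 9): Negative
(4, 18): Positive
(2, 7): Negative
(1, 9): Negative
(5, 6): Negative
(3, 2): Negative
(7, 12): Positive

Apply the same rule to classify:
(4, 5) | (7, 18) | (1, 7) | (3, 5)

Negative, Positive, Negative, Negative

Every 'Positive' example satisfies: sum ≥ 19. None of the 'Negative' examples do.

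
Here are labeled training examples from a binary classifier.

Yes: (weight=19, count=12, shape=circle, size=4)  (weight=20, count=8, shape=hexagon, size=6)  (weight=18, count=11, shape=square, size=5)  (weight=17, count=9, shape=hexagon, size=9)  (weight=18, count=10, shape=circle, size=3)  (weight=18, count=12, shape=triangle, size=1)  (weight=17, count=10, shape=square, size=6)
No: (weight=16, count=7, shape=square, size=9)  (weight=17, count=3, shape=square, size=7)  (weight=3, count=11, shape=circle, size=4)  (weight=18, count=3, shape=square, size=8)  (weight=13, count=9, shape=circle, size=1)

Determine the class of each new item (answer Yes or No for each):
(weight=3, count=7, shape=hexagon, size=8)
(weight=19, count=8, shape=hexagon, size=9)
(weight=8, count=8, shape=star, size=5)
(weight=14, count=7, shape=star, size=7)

No, Yes, No, No

The distinguishing property — count ≥ 7 AND weight ≥ 17 — holds for all the 'Yes' cases and none of the 'No' cases.
(weight=3, count=7, shape=hexagon, size=8): count = 7, weight = 3, fails the rule → No. (weight=19, count=8, shape=hexagon, size=9): count = 8, weight = 19, passes → Yes. (weight=8, count=8, shape=star, size=5): count = 8, weight = 8, fails the rule → No. (weight=14, count=7, shape=star, size=7): count = 7, weight = 14, fails the rule → No.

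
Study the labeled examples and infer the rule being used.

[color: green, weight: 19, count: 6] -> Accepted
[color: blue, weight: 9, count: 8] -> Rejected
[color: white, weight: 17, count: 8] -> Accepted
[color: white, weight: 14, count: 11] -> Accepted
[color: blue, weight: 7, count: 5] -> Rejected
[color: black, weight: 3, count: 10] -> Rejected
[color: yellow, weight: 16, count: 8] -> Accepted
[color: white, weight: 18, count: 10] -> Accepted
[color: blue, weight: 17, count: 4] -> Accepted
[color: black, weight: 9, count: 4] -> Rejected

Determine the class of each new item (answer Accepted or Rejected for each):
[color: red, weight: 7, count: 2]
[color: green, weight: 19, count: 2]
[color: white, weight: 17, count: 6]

Rejected, Accepted, Accepted

The distinguishing property — weight ≥ 14 — holds for all the 'Accepted' cases and none of the 'Rejected' cases.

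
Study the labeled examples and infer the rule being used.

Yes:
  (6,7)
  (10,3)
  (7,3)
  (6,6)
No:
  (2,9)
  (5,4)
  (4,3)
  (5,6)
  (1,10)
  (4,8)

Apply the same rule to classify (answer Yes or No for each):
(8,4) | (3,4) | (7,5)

The simplest hypothesis consistent with all the labels is: first ≥ 6.
(8,4) → first 8 → Yes.
(3,4) → first 3 → No.
(7,5) → first 7 → Yes.

Yes, No, Yes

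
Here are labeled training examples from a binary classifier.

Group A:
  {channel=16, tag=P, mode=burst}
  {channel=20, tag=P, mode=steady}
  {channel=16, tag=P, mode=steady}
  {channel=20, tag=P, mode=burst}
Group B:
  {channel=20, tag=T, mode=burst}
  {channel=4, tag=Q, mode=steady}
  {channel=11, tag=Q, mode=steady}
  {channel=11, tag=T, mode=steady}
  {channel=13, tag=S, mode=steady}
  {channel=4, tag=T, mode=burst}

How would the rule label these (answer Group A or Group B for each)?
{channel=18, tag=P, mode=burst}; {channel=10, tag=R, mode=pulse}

The pattern is that an item is 'Group A' exactly when: tag is P.
{channel=18, tag=P, mode=burst}: Group A (tag is P).
{channel=10, tag=R, mode=pulse}: Group B (tag is R).

Group A, Group B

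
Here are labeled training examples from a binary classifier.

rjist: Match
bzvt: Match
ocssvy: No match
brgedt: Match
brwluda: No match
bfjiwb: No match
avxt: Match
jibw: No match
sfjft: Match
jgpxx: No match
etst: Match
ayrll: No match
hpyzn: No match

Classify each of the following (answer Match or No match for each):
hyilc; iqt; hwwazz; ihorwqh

The simplest hypothesis consistent with all the labels is: contains 't'.
hyilc: no 't' — does not fit, so No match. iqt: has 't' — qualifies, so Match. hwwazz: no 't' — does not fit, so No match. ihorwqh: no 't' — does not fit, so No match.

No match, Match, No match, No match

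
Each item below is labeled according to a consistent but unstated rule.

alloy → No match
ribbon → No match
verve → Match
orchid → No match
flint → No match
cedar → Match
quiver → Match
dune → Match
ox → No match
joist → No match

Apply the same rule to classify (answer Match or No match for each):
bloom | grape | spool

No match, Match, No match

All 'Match' examples share one property — contains 'e' — and every 'No match' example lacks it.
bloom → no 'e' → No match. grape → has 'e' → Match. spool → no 'e' → No match.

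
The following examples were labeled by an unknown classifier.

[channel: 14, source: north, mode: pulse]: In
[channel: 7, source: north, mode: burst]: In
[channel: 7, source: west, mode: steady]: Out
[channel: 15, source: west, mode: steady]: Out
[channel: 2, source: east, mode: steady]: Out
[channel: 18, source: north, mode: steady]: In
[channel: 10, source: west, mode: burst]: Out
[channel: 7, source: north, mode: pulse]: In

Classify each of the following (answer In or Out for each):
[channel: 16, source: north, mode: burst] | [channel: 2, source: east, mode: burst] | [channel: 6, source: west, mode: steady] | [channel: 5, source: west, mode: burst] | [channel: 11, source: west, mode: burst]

One predicate separates the groups cleanly: source is north.
[channel: 16, source: north, mode: burst]: source is north, matches → In. [channel: 2, source: east, mode: burst]: source is east, does not pass → Out. [channel: 6, source: west, mode: steady]: source is west, does not pass → Out. [channel: 5, source: west, mode: burst]: source is west, does not pass → Out. [channel: 11, source: west, mode: burst]: source is west, does not pass → Out.

In, Out, Out, Out, Out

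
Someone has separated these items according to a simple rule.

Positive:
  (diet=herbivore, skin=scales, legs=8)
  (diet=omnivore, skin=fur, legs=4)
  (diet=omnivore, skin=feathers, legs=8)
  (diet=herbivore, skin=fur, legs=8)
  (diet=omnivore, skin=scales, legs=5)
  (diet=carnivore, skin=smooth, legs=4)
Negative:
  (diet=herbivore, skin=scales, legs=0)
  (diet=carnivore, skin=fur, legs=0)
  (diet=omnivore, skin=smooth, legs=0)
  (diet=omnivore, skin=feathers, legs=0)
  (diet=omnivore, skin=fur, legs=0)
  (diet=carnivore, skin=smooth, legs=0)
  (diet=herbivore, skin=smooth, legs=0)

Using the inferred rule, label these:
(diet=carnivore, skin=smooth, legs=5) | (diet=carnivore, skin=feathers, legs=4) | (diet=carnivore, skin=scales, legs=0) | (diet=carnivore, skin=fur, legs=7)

The pattern is that an item is 'Positive' exactly when: legs ≥ 4.
(diet=carnivore, skin=smooth, legs=5) → legs = 5 → Positive.
(diet=carnivore, skin=feathers, legs=4) → legs = 4 → Positive.
(diet=carnivore, skin=scales, legs=0) → legs = 0 → Negative.
(diet=carnivore, skin=fur, legs=7) → legs = 7 → Positive.

Positive, Positive, Negative, Positive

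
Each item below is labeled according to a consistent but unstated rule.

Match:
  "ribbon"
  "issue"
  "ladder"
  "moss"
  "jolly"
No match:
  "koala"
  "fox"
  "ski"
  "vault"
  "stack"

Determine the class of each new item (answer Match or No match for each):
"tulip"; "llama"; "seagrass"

No match, Match, Match

Comparing the two groups points to one rule — has a double letter.
"tulip": no doubled letter — lacks this property, so No match. "llama": 'll' doubled — satisfies this, so Match. "seagrass": 'ss' doubled — satisfies this, so Match.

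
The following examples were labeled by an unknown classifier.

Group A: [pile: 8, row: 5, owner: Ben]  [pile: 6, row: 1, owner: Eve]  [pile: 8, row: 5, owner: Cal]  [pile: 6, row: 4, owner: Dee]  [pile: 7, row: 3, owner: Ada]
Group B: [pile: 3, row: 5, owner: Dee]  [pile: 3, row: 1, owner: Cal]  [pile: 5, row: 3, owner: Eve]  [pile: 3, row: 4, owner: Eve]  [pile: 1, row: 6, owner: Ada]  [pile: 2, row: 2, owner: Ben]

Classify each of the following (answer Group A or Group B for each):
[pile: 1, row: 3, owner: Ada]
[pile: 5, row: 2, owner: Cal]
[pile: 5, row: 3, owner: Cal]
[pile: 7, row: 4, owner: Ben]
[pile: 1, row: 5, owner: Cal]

Group B, Group B, Group B, Group A, Group B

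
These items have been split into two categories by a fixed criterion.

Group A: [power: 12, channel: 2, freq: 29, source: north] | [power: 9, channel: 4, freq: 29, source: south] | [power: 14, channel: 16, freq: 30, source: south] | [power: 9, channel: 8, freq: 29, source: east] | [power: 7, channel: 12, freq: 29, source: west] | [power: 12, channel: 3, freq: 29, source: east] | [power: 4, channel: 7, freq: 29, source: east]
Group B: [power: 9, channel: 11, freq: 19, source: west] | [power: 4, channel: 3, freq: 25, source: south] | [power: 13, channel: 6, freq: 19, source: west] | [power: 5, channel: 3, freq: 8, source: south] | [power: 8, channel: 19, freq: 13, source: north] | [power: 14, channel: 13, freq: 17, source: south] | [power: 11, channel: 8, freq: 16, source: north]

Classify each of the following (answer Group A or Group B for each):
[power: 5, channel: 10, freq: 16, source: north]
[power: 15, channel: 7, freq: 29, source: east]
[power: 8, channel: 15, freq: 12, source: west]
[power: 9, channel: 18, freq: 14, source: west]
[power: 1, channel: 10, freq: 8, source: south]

The rule appears to be: freq ≥ 29.
Group B: [power: 5, channel: 10, freq: 16, source: north], since freq = 16. Group A: [power: 15, channel: 7, freq: 29, source: east], since freq = 29. Group B: [power: 8, channel: 15, freq: 12, source: west], since freq = 12. Group B: [power: 9, channel: 18, freq: 14, source: west], since freq = 14. Group B: [power: 1, channel: 10, freq: 8, source: south], since freq = 8.

Group B, Group A, Group B, Group B, Group B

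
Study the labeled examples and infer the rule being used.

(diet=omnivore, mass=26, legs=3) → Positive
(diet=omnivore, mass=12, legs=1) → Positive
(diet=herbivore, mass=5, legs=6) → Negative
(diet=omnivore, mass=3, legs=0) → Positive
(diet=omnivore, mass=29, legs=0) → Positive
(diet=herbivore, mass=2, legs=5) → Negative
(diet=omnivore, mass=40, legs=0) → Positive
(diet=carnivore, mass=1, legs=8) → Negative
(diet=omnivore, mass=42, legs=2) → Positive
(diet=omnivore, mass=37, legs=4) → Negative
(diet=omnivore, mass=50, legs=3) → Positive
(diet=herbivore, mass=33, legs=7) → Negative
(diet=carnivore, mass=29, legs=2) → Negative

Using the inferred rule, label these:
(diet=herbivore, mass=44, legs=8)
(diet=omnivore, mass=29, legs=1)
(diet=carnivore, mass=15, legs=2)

Negative, Positive, Negative

All 'Positive' examples share one property — diet is omnivore AND legs ≤ 3 — and every 'Negative' example lacks it.
Negative: (diet=herbivore, mass=44, legs=8), since diet is herbivore, legs = 8. Positive: (diet=omnivore, mass=29, legs=1), since diet is omnivore, legs = 1. Negative: (diet=carnivore, mass=15, legs=2), since diet is carnivore, legs = 2.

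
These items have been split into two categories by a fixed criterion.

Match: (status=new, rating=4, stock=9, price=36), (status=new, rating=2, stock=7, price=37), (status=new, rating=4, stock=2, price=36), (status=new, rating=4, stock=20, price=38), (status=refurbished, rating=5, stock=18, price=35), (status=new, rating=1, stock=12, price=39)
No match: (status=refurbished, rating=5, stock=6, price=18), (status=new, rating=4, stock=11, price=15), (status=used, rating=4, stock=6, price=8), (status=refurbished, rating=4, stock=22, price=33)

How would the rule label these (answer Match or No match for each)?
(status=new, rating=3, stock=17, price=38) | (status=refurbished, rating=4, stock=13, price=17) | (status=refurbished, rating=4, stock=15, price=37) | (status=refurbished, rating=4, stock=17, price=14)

Match, No match, Match, No match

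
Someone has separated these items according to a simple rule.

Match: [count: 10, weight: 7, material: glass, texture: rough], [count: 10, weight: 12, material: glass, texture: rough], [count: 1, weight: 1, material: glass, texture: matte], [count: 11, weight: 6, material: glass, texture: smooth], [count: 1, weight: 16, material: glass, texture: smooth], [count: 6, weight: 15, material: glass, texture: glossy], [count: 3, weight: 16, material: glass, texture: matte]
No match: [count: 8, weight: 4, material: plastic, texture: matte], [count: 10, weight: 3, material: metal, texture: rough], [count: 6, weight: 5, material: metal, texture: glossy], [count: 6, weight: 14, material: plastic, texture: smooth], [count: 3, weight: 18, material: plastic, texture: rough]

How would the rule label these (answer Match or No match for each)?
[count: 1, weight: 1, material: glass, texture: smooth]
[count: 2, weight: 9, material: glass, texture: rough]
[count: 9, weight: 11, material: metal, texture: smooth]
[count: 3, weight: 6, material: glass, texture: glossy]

Rule: material is glass. This holds for each 'Match' example and fails for each 'No match' one.
Match: [count: 1, weight: 1, material: glass, texture: smooth], since material is glass.
Match: [count: 2, weight: 9, material: glass, texture: rough], since material is glass.
No match: [count: 9, weight: 11, material: metal, texture: smooth], since material is metal.
Match: [count: 3, weight: 6, material: glass, texture: glossy], since material is glass.

Match, Match, No match, Match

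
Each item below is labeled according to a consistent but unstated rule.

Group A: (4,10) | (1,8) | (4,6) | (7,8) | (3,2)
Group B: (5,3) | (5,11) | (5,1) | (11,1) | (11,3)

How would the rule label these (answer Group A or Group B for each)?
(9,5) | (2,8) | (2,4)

The pattern is that an item is 'Group A' exactly when: second is even.
Group B: (9,5), since second 5. Group A: (2,8), since second 8. Group A: (2,4), since second 4.

Group B, Group A, Group A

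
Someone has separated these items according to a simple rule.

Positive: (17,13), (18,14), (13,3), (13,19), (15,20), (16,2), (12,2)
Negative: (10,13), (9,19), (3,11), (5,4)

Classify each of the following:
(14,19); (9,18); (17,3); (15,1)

All 'Positive' examples share one property — first ≥ 11 — and every 'Negative' example lacks it.
(14,19): first 14, passes → Positive. (9,18): first 9, lacks this property → Negative. (17,3): first 17, passes → Positive. (15,1): first 15, passes → Positive.

Positive, Negative, Positive, Positive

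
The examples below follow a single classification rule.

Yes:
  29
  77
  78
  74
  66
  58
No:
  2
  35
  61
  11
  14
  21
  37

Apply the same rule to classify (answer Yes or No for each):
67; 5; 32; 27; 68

Yes, No, No, No, Yes

'Yes' ⟺ digit sum ≥ 11.
67 — digit sum 6+7 = 13, hence Yes.
5 — digit sum 5, hence No.
32 — digit sum 3+2 = 5, hence No.
27 — digit sum 2+7 = 9, hence No.
68 — digit sum 6+8 = 14, hence Yes.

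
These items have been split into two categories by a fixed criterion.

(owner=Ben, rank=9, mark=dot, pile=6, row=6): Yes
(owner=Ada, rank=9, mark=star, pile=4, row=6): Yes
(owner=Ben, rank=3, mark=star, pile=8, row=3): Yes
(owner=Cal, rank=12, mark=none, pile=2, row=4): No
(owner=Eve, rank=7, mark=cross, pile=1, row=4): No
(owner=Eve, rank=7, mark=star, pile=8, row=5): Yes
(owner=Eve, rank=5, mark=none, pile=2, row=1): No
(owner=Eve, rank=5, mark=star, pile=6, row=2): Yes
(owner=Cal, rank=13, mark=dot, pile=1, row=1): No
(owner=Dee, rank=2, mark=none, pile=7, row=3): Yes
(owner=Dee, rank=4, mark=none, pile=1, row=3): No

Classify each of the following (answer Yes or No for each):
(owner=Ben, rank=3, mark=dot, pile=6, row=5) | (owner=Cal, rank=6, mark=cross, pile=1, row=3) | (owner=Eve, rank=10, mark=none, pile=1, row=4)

A rule that fits every label: pile ≥ 4 — true of each 'Yes' example, false of each 'No' one.

Yes, No, No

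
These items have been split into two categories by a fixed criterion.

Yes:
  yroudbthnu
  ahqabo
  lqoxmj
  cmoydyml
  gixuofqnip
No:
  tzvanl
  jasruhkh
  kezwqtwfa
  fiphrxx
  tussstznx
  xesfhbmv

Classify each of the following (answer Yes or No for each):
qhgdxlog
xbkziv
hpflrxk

Yes, No, No

Comparing the two groups points to one rule — contains 'o'.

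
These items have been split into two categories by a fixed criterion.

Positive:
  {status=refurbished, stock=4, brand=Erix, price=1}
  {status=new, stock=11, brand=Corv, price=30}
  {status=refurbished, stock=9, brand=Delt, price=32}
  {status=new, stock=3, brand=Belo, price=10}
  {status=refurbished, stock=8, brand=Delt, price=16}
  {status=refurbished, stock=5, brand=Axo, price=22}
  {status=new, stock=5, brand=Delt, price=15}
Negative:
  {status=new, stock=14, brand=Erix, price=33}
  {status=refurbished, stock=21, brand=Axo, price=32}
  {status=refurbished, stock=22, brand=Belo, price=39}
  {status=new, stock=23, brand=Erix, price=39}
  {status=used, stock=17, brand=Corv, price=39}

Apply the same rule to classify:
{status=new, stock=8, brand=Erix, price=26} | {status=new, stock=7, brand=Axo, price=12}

Positive, Positive

The common property of the 'Positive' items is: stock ≤ 11. No 'Negative' item has it.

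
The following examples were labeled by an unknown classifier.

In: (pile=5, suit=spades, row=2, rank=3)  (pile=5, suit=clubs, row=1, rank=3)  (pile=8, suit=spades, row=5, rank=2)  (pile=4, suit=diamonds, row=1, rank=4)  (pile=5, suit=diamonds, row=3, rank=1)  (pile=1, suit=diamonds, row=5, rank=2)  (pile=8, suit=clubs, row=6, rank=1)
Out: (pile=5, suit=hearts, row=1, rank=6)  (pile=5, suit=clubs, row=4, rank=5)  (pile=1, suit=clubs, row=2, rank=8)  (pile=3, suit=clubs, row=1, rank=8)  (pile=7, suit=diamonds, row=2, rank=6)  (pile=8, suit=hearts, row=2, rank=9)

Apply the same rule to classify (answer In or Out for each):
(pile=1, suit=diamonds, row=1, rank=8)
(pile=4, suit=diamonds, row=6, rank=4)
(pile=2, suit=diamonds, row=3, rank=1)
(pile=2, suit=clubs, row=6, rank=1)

The common property of the 'In' items is: rank ≤ 4. No 'Out' item has it.
(pile=1, suit=diamonds, row=1, rank=8): rank = 8, fails this test → Out. (pile=4, suit=diamonds, row=6, rank=4): rank = 4, checks out → In. (pile=2, suit=diamonds, row=3, rank=1): rank = 1, checks out → In. (pile=2, suit=clubs, row=6, rank=1): rank = 1, checks out → In.

Out, In, In, In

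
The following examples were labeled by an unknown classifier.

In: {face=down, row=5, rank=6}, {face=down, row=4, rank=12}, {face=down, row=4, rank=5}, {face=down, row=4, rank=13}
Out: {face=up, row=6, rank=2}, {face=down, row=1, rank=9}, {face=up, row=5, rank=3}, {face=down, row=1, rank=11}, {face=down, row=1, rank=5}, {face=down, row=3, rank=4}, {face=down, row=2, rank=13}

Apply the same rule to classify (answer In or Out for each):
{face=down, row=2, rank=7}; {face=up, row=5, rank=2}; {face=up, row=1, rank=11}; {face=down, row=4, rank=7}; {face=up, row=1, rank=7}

The common property of the 'In' items is: face is down AND row ≥ 4. No 'Out' item has it.
Out: {face=down, row=2, rank=7}, since face is down, row = 2. Out: {face=up, row=5, rank=2}, since face is up, row = 5. Out: {face=up, row=1, rank=11}, since face is up, row = 1. In: {face=down, row=4, rank=7}, since face is down, row = 4. Out: {face=up, row=1, rank=7}, since face is up, row = 1.

Out, Out, Out, In, Out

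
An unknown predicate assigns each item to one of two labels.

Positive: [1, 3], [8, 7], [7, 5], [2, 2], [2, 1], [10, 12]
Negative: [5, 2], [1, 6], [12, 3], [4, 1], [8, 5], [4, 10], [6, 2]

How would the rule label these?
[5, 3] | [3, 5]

All 'Positive' examples share one property — |first − second| ≤ 2 — and every 'Negative' example lacks it.

Positive, Positive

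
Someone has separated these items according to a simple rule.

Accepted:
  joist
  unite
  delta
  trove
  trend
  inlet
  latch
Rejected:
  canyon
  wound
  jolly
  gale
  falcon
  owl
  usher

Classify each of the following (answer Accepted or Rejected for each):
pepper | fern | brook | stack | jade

Rejected, Rejected, Rejected, Accepted, Rejected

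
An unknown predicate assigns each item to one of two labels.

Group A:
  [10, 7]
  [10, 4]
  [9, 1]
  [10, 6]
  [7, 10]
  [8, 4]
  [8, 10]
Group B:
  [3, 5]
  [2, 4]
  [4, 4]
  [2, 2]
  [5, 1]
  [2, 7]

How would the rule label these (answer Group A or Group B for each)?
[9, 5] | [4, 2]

The distinguishing property — sum ≥ 10 — holds for all the 'Group A' cases and none of the 'Group B' cases.
[9, 5]: 9+5 = 14, matches → Group A. [4, 2]: 4+2 = 6, does not fit → Group B.

Group A, Group B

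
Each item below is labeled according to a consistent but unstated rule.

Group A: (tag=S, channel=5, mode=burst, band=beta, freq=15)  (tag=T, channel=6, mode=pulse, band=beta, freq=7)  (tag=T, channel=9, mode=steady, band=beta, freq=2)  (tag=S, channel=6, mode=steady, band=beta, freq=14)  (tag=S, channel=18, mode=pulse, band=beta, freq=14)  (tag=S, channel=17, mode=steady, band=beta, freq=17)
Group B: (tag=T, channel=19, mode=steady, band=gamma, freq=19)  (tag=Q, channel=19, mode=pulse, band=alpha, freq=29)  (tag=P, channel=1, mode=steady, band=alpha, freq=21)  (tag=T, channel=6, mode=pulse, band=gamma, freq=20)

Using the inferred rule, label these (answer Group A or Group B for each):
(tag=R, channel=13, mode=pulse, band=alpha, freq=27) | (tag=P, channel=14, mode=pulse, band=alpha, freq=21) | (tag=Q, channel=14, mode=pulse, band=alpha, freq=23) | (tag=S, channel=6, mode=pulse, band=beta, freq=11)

Group B, Group B, Group B, Group A

The simplest hypothesis consistent with all the labels is: band is beta.
(tag=R, channel=13, mode=pulse, band=alpha, freq=27): band is alpha, does not satisfy this → Group B. (tag=P, channel=14, mode=pulse, band=alpha, freq=21): band is alpha, does not satisfy this → Group B. (tag=Q, channel=14, mode=pulse, band=alpha, freq=23): band is alpha, does not satisfy this → Group B. (tag=S, channel=6, mode=pulse, band=beta, freq=11): band is beta, checks out → Group A.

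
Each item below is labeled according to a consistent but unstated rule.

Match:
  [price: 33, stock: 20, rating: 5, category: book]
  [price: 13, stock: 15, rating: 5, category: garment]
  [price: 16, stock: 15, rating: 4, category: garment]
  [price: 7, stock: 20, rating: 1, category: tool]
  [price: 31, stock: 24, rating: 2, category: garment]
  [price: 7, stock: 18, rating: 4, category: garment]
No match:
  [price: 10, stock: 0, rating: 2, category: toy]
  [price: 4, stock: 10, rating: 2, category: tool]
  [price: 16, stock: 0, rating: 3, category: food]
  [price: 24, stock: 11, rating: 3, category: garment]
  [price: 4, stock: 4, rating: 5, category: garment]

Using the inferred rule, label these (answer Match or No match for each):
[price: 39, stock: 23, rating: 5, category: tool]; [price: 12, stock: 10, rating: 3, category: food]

The pattern is that an item is 'Match' exactly when: stock ≥ 15.

Match, No match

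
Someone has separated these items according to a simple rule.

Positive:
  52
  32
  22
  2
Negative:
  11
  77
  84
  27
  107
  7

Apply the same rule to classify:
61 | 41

The common property of the 'Positive' items is: ends in digit 2. No 'Negative' item has it.
61: last digit 1 — lacks this property, so Negative.
41: last digit 1 — lacks this property, so Negative.

Negative, Negative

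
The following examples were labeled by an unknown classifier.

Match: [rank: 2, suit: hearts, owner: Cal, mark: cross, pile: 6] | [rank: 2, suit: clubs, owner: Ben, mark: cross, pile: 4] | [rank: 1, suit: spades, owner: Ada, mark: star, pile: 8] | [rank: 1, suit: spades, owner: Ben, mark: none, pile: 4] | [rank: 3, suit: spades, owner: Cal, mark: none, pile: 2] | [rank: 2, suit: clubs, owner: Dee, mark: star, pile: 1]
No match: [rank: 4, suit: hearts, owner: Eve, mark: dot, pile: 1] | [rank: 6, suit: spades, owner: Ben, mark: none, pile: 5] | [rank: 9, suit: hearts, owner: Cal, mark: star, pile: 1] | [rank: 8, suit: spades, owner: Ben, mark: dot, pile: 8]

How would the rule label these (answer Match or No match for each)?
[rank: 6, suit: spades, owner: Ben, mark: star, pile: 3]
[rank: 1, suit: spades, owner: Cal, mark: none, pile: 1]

No match, Match

A rule that fits every label: rank ≤ 3 — true of each 'Match' example, false of each 'No match' one.
[rank: 6, suit: spades, owner: Ben, mark: star, pile: 3] → rank = 6 → No match.
[rank: 1, suit: spades, owner: Cal, mark: none, pile: 1] → rank = 1 → Match.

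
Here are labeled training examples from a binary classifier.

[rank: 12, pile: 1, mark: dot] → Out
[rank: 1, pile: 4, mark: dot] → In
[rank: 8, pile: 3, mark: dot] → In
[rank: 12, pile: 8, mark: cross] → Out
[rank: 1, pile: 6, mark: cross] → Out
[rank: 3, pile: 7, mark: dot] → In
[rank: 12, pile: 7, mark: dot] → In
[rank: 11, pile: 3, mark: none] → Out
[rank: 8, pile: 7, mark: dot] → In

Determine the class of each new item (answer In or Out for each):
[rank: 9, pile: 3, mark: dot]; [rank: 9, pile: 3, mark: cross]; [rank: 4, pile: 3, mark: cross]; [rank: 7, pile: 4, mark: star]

In, Out, Out, Out

The rule appears to be: mark is dot AND pile ≥ 3.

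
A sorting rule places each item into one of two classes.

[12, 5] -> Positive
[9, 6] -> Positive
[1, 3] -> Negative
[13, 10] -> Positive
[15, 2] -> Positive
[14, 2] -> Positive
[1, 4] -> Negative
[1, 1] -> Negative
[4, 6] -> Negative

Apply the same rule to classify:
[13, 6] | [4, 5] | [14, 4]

Positive, Negative, Positive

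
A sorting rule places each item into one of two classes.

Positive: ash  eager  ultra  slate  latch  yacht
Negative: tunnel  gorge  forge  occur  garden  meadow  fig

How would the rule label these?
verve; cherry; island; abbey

Negative, Negative, Negative, Positive

The simplest hypothesis consistent with all the labels is: odd length AND contains 'a'.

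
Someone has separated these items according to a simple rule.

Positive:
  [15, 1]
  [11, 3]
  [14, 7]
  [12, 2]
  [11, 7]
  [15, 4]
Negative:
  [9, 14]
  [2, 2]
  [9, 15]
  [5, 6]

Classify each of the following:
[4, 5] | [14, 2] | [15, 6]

Negative, Positive, Positive

The simplest hypothesis consistent with all the labels is: first > second.
[4, 5]: 4 < 5, doesn't qualify → Negative.
[14, 2]: 14 > 2, has this property → Positive.
[15, 6]: 15 > 6, has this property → Positive.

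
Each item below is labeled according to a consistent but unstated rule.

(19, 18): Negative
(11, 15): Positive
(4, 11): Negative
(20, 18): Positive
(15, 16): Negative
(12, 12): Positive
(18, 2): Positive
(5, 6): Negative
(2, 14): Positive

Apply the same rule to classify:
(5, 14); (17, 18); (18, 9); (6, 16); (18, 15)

Negative, Negative, Negative, Positive, Negative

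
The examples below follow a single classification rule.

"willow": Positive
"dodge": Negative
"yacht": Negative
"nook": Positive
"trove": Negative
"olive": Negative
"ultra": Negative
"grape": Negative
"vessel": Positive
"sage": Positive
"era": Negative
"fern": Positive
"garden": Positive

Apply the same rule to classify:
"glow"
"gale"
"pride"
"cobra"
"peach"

Positive, Positive, Negative, Negative, Negative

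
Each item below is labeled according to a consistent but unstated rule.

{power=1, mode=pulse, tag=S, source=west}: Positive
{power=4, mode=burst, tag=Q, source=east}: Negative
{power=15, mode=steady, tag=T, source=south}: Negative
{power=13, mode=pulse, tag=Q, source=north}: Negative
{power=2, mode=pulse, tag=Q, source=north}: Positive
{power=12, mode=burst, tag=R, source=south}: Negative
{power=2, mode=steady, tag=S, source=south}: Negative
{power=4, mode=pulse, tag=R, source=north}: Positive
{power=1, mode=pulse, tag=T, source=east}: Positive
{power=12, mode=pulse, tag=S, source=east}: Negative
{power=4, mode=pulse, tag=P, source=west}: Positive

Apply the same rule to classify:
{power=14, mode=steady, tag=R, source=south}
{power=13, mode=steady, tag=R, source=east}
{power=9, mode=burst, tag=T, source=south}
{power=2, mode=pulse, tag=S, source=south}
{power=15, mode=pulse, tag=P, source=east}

Negative, Negative, Negative, Positive, Negative

The simplest hypothesis consistent with all the labels is: mode is pulse AND power ≤ 4.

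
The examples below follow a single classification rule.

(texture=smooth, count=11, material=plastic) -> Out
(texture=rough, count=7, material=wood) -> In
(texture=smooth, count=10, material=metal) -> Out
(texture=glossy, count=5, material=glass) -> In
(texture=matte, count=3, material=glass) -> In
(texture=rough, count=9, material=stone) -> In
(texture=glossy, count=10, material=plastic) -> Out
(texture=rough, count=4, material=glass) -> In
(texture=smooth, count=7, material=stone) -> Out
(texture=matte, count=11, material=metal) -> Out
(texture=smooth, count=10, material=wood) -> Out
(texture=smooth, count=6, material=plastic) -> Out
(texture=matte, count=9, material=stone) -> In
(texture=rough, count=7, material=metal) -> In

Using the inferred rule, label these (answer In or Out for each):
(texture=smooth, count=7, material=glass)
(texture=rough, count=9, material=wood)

The classifier is using: texture is not smooth AND count ≤ 9.
(texture=smooth, count=7, material=glass): texture is smooth, count = 7, does not pass → Out. (texture=rough, count=9, material=wood): texture is rough, count = 9, qualifies → In.

Out, In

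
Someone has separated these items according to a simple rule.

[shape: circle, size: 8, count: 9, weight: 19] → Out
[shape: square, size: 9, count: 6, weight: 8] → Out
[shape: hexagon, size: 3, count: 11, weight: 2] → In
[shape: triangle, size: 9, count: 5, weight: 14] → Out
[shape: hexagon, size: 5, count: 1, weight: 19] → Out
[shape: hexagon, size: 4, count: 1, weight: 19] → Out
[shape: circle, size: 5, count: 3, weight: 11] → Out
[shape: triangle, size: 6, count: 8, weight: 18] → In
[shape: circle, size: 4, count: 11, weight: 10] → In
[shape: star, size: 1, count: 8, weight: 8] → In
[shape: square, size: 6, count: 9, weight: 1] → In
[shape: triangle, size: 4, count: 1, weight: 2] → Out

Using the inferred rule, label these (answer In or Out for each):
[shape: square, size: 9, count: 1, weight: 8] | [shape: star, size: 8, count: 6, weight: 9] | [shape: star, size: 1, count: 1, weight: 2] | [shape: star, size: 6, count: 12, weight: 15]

Rule: size ≤ 6 AND count ≥ 5. This holds for each 'In' example and fails for each 'Out' one.
[shape: square, size: 9, count: 1, weight: 8] → size = 9, count = 1 → Out.
[shape: star, size: 8, count: 6, weight: 9] → size = 8, count = 6 → Out.
[shape: star, size: 1, count: 1, weight: 2] → size = 1, count = 1 → Out.
[shape: star, size: 6, count: 12, weight: 15] → size = 6, count = 12 → In.

Out, Out, Out, In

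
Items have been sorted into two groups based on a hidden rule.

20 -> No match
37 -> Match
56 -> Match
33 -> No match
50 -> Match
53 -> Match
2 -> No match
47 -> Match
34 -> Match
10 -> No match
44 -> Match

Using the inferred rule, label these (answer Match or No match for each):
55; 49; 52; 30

The simplest hypothesis consistent with all the labels is: at least 34.
55: Match (55 ≥ 34).
49: Match (49 ≥ 34).
52: Match (52 ≥ 34).
30: No match (30 < 34).

Match, Match, Match, No match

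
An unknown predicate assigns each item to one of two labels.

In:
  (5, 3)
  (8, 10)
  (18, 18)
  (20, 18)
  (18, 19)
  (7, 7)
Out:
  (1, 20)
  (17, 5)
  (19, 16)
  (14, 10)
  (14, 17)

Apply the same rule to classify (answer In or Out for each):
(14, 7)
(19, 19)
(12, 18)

All 'In' examples share one property — |first − second| ≤ 2 — and every 'Out' example lacks it.
(14, 7): |14−7| = 7 — lacks this property, so Out.
(19, 19): |19−19| = 0 — satisfies this, so In.
(12, 18): |12−18| = 6 — lacks this property, so Out.

Out, In, Out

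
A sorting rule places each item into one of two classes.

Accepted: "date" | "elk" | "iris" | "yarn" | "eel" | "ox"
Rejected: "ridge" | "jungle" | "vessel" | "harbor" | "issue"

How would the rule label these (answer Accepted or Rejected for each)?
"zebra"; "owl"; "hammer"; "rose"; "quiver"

Rejected, Accepted, Rejected, Accepted, Rejected

The rule appears to be: length ≤ 4.
"zebra": length 5 — does not fit, so Rejected.
"owl": length 3 — passes, so Accepted.
"hammer": length 6 — does not fit, so Rejected.
"rose": length 4 — passes, so Accepted.
"quiver": length 6 — does not fit, so Rejected.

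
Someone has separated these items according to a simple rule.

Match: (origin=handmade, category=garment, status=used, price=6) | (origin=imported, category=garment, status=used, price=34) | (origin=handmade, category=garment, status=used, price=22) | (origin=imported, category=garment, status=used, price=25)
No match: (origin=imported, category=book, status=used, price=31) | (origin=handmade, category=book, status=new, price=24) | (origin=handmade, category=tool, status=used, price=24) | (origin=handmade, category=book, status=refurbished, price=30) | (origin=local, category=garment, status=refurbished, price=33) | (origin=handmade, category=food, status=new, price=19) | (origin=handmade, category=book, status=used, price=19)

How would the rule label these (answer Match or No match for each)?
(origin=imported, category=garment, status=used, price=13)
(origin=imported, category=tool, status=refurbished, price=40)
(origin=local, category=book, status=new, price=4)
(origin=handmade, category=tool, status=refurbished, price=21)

Every 'Match' example satisfies: status is used AND category is garment. None of the 'No match' examples do.

Match, No match, No match, No match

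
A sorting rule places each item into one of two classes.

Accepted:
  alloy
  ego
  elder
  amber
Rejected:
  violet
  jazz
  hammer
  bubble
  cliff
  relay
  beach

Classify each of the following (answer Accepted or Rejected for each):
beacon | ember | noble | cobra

Rejected, Accepted, Rejected, Rejected

Checking candidate rules against both groups, what survives is: starts with a vowel.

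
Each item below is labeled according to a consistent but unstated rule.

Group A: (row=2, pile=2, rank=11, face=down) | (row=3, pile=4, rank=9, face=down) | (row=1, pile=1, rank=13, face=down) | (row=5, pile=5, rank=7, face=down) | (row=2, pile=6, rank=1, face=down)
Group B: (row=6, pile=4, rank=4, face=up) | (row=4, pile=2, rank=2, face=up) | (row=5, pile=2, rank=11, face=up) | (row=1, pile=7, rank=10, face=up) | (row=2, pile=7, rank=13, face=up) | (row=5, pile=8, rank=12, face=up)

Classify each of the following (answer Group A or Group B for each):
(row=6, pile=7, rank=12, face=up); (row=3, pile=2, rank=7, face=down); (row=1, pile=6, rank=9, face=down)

Group B, Group A, Group A

Looking at the examples, the only property every 'Group A' case has and every 'Group B' case lacks is: face is down.
(row=6, pile=7, rank=12, face=up): face is up, fails the rule → Group B.
(row=3, pile=2, rank=7, face=down): face is down, meets the rule → Group A.
(row=1, pile=6, rank=9, face=down): face is down, meets the rule → Group A.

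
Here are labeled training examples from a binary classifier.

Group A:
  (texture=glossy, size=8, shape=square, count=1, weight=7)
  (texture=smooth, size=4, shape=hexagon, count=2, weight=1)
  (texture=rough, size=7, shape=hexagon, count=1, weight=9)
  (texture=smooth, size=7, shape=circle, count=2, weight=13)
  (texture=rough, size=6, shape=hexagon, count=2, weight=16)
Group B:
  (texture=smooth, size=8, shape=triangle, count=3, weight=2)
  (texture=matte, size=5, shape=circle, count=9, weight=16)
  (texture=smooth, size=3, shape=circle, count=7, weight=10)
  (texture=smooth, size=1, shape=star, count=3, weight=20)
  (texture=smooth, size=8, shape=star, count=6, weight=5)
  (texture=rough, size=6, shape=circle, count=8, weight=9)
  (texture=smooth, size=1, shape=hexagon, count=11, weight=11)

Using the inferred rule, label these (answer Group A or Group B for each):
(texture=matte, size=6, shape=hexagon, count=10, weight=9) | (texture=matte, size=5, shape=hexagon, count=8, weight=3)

One predicate separates the groups cleanly: count ≤ 2.
(texture=matte, size=6, shape=hexagon, count=10, weight=9): count = 10, does not fit → Group B.
(texture=matte, size=5, shape=hexagon, count=8, weight=3): count = 8, does not fit → Group B.

Group B, Group B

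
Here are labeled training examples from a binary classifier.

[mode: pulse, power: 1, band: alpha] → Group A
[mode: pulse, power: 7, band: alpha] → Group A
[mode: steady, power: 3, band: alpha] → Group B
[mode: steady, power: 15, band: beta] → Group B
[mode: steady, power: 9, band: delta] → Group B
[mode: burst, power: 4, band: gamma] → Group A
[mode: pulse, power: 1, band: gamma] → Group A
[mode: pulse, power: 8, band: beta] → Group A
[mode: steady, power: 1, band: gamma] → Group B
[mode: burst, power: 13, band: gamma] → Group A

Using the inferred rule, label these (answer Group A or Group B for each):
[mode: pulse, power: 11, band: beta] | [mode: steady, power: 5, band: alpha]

Group A, Group B

The distinguishing property — mode is not steady — holds for all the 'Group A' cases and none of the 'Group B' cases.
[mode: pulse, power: 11, band: beta]: Group A (mode is pulse).
[mode: steady, power: 5, band: alpha]: Group B (mode is steady).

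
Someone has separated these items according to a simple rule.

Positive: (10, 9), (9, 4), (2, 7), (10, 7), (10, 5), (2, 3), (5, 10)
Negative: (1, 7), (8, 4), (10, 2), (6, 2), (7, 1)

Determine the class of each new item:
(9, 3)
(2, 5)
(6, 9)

The simplest hypothesis consistent with all the labels is: sum is odd.
(9, 3): Negative (9+3 = 12). (2, 5): Positive (2+5 = 7). (6, 9): Positive (6+9 = 15).

Negative, Positive, Positive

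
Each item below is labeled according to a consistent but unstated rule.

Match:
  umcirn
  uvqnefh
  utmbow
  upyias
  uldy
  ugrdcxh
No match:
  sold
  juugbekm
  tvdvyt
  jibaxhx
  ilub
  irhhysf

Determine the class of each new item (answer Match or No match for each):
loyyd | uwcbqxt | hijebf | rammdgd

The distinguishing property — starts with 'u' — holds for all the 'Match' cases and none of the 'No match' cases.

No match, Match, No match, No match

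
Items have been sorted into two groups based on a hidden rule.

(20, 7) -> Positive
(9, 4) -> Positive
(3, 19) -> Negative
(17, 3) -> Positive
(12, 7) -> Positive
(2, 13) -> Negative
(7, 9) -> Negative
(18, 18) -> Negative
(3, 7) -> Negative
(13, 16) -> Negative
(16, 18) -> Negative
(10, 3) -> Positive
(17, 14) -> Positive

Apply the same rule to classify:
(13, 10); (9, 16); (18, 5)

Rule: first > second. This holds for each 'Positive' example and fails for each 'Negative' one.
(13, 10): 13 > 10 — matches, so Positive. (9, 16): 9 < 16 — does not fit, so Negative. (18, 5): 18 > 5 — matches, so Positive.

Positive, Negative, Positive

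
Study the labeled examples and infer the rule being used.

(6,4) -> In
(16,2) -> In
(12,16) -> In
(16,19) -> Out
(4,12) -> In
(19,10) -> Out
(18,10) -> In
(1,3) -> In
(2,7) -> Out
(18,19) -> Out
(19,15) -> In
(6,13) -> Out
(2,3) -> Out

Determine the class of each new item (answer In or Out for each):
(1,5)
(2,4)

In, In

Comparing the two groups points to one rule — sum is even.
(1,5): 1+5 = 6 — has this property, so In.
(2,4): 2+4 = 6 — has this property, so In.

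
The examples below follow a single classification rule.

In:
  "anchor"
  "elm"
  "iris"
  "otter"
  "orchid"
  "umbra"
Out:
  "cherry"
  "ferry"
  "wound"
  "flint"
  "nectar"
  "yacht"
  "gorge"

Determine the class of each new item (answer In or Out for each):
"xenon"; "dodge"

Out, Out

Rule: starts with a vowel. This holds for each 'In' example and fails for each 'Out' one.
"xenon" — starts with 'x', hence Out. "dodge" — starts with 'd', hence Out.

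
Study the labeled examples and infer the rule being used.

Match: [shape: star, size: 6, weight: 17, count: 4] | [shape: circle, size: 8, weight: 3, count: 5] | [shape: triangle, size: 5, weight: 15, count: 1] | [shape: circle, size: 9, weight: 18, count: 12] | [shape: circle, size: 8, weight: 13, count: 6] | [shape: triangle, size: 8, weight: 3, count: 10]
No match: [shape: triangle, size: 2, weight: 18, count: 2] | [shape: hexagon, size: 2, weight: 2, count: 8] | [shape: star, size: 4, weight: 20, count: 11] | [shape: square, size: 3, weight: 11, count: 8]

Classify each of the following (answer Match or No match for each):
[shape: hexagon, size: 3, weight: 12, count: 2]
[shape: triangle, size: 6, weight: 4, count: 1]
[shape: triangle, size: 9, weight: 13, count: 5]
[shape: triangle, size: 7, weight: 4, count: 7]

Every 'Match' example satisfies: size ≥ 5. None of the 'No match' examples do.
[shape: hexagon, size: 3, weight: 12, count: 2] — size = 3, hence No match. [shape: triangle, size: 6, weight: 4, count: 1] — size = 6, hence Match. [shape: triangle, size: 9, weight: 13, count: 5] — size = 9, hence Match. [shape: triangle, size: 7, weight: 4, count: 7] — size = 7, hence Match.

No match, Match, Match, Match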